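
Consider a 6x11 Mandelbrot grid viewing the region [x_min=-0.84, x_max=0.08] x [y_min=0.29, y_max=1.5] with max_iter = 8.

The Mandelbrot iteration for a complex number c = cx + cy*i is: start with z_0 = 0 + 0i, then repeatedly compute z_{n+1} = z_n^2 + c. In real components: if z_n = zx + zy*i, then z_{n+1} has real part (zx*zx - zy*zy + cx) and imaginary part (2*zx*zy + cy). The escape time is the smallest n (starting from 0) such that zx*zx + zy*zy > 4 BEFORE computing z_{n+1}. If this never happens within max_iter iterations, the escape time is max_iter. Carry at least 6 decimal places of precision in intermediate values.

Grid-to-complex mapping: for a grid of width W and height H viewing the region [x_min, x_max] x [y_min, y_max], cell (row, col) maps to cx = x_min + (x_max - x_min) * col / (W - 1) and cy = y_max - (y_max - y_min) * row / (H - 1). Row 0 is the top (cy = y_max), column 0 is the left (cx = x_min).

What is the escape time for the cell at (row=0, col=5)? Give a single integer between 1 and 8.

Answer: 2

Derivation:
z_0 = 0 + 0i, c = 0.0800 + 1.5000i
Iter 1: z = 0.0800 + 1.5000i, |z|^2 = 2.2564
Iter 2: z = -2.1636 + 1.7400i, |z|^2 = 7.7088
Escaped at iteration 2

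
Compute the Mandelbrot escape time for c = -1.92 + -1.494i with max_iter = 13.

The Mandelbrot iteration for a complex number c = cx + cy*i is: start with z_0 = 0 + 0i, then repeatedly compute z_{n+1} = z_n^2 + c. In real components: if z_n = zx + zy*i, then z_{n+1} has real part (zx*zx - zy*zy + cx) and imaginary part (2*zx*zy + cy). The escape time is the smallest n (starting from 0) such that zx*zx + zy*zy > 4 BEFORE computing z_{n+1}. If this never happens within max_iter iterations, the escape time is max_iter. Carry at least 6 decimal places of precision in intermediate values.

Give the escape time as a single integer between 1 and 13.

Answer: 1

Derivation:
z_0 = 0 + 0i, c = -1.9200 + -1.4940i
Iter 1: z = -1.9200 + -1.4940i, |z|^2 = 5.9184
Escaped at iteration 1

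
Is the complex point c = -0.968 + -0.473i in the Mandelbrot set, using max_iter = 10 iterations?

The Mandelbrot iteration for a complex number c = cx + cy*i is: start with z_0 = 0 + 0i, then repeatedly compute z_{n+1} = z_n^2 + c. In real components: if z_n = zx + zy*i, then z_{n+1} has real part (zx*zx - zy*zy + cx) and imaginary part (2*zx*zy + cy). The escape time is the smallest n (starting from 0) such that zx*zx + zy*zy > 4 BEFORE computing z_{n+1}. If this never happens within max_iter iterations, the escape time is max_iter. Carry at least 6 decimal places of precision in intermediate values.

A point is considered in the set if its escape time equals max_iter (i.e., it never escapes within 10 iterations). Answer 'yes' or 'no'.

z_0 = 0 + 0i, c = -0.9680 + -0.4730i
Iter 1: z = -0.9680 + -0.4730i, |z|^2 = 1.1608
Iter 2: z = -0.2547 + 0.4427i, |z|^2 = 0.2609
Iter 3: z = -1.0991 + -0.6985i, |z|^2 = 1.6960
Iter 4: z = -0.2478 + 1.0626i, |z|^2 = 1.1905
Iter 5: z = -2.0356 + -0.9997i, |z|^2 = 5.1431
Escaped at iteration 5

Answer: no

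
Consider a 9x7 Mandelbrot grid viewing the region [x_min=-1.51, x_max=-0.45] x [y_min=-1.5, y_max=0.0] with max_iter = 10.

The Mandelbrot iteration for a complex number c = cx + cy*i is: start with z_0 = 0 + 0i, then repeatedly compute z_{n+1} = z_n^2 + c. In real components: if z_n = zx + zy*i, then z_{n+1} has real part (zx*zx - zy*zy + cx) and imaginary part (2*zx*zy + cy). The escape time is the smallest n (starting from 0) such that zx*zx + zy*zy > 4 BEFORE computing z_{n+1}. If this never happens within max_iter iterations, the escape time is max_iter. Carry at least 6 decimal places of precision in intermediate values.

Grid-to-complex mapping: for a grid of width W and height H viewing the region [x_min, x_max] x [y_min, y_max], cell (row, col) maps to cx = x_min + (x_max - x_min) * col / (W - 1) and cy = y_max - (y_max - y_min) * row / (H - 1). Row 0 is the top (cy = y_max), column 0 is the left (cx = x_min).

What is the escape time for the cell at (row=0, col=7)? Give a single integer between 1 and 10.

Answer: 10

Derivation:
z_0 = 0 + 0i, c = -0.5825 + 0.0000i
Iter 1: z = -0.5825 + 0.0000i, |z|^2 = 0.3393
Iter 2: z = -0.2432 + 0.0000i, |z|^2 = 0.0591
Iter 3: z = -0.5234 + 0.0000i, |z|^2 = 0.2739
Iter 4: z = -0.3086 + 0.0000i, |z|^2 = 0.0952
Iter 5: z = -0.4873 + 0.0000i, |z|^2 = 0.2374
Iter 6: z = -0.3451 + 0.0000i, |z|^2 = 0.1191
Iter 7: z = -0.4634 + 0.0000i, |z|^2 = 0.2148
Iter 8: z = -0.3677 + 0.0000i, |z|^2 = 0.1352
Iter 9: z = -0.4473 + 0.0000i, |z|^2 = 0.2001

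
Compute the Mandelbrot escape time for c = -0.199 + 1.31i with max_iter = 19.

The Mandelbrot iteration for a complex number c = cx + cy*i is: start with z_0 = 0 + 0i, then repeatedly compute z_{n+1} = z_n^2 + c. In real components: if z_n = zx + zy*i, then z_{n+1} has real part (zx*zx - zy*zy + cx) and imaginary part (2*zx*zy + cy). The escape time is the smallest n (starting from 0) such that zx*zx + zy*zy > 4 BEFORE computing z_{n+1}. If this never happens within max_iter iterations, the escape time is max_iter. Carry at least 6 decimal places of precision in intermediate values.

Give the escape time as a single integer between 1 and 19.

Answer: 2

Derivation:
z_0 = 0 + 0i, c = -0.1990 + 1.3100i
Iter 1: z = -0.1990 + 1.3100i, |z|^2 = 1.7557
Iter 2: z = -1.8755 + 0.7886i, |z|^2 = 4.1394
Escaped at iteration 2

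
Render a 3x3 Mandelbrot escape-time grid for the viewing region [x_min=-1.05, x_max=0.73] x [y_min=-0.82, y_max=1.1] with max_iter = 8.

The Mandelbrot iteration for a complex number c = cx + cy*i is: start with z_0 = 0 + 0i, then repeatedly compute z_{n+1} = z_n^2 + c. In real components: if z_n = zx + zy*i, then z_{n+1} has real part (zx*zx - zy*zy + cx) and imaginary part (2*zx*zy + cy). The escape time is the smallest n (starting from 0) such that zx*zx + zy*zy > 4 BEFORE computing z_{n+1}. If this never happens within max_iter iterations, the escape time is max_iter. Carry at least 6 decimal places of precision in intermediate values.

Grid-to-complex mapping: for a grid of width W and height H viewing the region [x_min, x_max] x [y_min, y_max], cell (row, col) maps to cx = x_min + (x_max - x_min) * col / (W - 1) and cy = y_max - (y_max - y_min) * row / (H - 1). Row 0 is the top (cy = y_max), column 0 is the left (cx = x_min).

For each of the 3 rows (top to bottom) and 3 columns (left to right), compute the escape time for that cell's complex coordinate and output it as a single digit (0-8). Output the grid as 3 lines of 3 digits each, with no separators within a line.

(row=0, col=0): c = -1.0500 + 1.1000i → escape time 3
(row=0, col=1): c = -0.1600 + 1.1000i → escape time 8
(row=0, col=2): c = 0.7300 + 1.1000i → escape time 2
(row=1, col=0): c = -1.0500 + 0.1400i → escape time 8
(row=1, col=1): c = -0.1600 + 0.1400i → escape time 8
(row=1, col=2): c = 0.7300 + 0.1400i → escape time 3
(row=2, col=0): c = -1.0500 + -0.8200i → escape time 3
(row=2, col=1): c = -0.1600 + -0.8200i → escape time 8
(row=2, col=2): c = 0.7300 + -0.8200i → escape time 2

Answer: 382
883
382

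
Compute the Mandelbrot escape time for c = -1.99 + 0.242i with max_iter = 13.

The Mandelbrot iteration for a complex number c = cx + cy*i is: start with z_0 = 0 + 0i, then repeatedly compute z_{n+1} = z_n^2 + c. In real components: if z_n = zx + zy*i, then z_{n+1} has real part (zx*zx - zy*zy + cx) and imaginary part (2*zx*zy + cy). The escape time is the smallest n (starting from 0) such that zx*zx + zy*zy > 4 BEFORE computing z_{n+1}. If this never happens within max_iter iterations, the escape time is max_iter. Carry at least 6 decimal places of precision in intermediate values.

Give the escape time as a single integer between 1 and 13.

Answer: 1

Derivation:
z_0 = 0 + 0i, c = -1.9900 + 0.2420i
Iter 1: z = -1.9900 + 0.2420i, |z|^2 = 4.0187
Escaped at iteration 1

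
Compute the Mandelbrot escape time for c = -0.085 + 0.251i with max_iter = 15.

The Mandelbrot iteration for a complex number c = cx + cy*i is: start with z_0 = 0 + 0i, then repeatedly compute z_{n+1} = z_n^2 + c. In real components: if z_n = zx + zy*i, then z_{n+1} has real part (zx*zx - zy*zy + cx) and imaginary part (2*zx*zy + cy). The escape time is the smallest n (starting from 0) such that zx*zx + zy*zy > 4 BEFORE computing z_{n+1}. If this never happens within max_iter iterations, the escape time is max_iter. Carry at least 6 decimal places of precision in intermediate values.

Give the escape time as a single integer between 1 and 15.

z_0 = 0 + 0i, c = -0.0850 + 0.2510i
Iter 1: z = -0.0850 + 0.2510i, |z|^2 = 0.0702
Iter 2: z = -0.1408 + 0.2083i, |z|^2 = 0.0632
Iter 3: z = -0.1086 + 0.1923i, |z|^2 = 0.0488
Iter 4: z = -0.1102 + 0.2092i, |z|^2 = 0.0559
Iter 5: z = -0.1166 + 0.2049i, |z|^2 = 0.0556
Iter 6: z = -0.1134 + 0.2032i, |z|^2 = 0.0541
Iter 7: z = -0.1134 + 0.2049i, |z|^2 = 0.0549
Iter 8: z = -0.1141 + 0.2045i, |z|^2 = 0.0548
Iter 9: z = -0.1138 + 0.2043i, |z|^2 = 0.0547
Iter 10: z = -0.1138 + 0.2045i, |z|^2 = 0.0548
Iter 11: z = -0.1139 + 0.2045i, |z|^2 = 0.0548
Iter 12: z = -0.1138 + 0.2044i, |z|^2 = 0.0548
Iter 13: z = -0.1138 + 0.2045i, |z|^2 = 0.0548
Iter 14: z = -0.1138 + 0.2045i, |z|^2 = 0.0548

Answer: 15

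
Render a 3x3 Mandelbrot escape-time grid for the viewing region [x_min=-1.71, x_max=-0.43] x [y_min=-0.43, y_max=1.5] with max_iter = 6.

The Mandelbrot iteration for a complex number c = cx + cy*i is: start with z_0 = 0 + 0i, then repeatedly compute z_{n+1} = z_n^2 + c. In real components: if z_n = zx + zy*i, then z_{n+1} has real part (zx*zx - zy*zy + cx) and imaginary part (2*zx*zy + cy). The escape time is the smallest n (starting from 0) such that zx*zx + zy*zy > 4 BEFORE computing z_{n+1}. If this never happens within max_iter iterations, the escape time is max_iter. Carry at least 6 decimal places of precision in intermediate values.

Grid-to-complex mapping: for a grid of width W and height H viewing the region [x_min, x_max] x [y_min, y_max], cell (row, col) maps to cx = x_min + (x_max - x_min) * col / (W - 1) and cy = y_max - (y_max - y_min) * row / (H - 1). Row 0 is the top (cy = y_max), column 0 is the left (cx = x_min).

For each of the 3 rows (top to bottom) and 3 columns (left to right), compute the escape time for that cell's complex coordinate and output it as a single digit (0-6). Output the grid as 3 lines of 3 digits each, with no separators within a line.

Answer: 122
356
366

Derivation:
(row=0, col=0): c = -1.7100 + 1.5000i → escape time 1
(row=0, col=1): c = -1.0700 + 1.5000i → escape time 2
(row=0, col=2): c = -0.4300 + 1.5000i → escape time 2
(row=1, col=0): c = -1.7100 + 0.5350i → escape time 3
(row=1, col=1): c = -1.0700 + 0.5350i → escape time 5
(row=1, col=2): c = -0.4300 + 0.5350i → escape time 6
(row=2, col=0): c = -1.7100 + -0.4300i → escape time 3
(row=2, col=1): c = -1.0700 + -0.4300i → escape time 6
(row=2, col=2): c = -0.4300 + -0.4300i → escape time 6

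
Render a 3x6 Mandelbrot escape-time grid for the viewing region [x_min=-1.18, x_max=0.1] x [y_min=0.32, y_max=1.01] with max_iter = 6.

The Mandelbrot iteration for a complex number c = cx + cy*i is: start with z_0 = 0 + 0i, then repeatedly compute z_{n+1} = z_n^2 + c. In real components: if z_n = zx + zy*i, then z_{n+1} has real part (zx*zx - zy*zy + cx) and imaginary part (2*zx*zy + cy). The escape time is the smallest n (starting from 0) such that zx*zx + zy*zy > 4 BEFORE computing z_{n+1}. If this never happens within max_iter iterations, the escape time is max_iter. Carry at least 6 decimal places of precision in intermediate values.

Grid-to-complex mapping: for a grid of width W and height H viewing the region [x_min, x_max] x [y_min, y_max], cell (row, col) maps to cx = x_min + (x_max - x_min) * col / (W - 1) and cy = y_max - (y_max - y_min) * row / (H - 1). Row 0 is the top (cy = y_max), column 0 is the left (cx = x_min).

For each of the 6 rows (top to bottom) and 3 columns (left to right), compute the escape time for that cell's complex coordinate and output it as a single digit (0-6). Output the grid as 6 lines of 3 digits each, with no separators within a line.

(row=0, col=0): c = -1.1800 + 1.0100i → escape time 3
(row=0, col=1): c = -0.5400 + 1.0100i → escape time 4
(row=0, col=2): c = 0.1000 + 1.0100i → escape time 4
(row=1, col=0): c = -1.1800 + 0.8720i → escape time 3
(row=1, col=1): c = -0.5400 + 0.8720i → escape time 4
(row=1, col=2): c = 0.1000 + 0.8720i → escape time 5
(row=2, col=0): c = -1.1800 + 0.7340i → escape time 3
(row=2, col=1): c = -0.5400 + 0.7340i → escape time 6
(row=2, col=2): c = 0.1000 + 0.7340i → escape time 6
(row=3, col=0): c = -1.1800 + 0.5960i → escape time 4
(row=3, col=1): c = -0.5400 + 0.5960i → escape time 6
(row=3, col=2): c = 0.1000 + 0.5960i → escape time 6
(row=4, col=0): c = -1.1800 + 0.4580i → escape time 6
(row=4, col=1): c = -0.5400 + 0.4580i → escape time 6
(row=4, col=2): c = 0.1000 + 0.4580i → escape time 6
(row=5, col=0): c = -1.1800 + 0.3200i → escape time 6
(row=5, col=1): c = -0.5400 + 0.3200i → escape time 6
(row=5, col=2): c = 0.1000 + 0.3200i → escape time 6

Answer: 344
345
366
466
666
666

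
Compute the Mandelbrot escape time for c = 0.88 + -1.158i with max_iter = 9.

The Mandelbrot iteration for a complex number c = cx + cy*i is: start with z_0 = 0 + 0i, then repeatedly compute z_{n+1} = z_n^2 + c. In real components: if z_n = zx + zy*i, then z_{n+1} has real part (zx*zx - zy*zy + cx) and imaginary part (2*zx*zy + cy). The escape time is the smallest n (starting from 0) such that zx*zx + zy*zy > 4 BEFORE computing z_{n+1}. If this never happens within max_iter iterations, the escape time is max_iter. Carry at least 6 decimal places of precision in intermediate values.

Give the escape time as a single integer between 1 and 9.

z_0 = 0 + 0i, c = 0.8800 + -1.1580i
Iter 1: z = 0.8800 + -1.1580i, |z|^2 = 2.1154
Iter 2: z = 0.3134 + -3.1961i, |z|^2 = 10.3132
Escaped at iteration 2

Answer: 2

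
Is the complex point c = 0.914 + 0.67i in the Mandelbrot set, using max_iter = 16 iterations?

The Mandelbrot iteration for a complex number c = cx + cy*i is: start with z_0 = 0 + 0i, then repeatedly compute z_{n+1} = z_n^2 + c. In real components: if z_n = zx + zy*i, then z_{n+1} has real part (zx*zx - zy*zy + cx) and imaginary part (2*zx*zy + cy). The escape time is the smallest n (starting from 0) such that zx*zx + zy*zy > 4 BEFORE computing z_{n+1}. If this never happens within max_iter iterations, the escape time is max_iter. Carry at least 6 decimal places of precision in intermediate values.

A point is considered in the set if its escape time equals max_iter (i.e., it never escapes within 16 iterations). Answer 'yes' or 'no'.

z_0 = 0 + 0i, c = 0.9140 + 0.6700i
Iter 1: z = 0.9140 + 0.6700i, |z|^2 = 1.2843
Iter 2: z = 1.3005 + 1.8948i, |z|^2 = 5.2814
Escaped at iteration 2

Answer: no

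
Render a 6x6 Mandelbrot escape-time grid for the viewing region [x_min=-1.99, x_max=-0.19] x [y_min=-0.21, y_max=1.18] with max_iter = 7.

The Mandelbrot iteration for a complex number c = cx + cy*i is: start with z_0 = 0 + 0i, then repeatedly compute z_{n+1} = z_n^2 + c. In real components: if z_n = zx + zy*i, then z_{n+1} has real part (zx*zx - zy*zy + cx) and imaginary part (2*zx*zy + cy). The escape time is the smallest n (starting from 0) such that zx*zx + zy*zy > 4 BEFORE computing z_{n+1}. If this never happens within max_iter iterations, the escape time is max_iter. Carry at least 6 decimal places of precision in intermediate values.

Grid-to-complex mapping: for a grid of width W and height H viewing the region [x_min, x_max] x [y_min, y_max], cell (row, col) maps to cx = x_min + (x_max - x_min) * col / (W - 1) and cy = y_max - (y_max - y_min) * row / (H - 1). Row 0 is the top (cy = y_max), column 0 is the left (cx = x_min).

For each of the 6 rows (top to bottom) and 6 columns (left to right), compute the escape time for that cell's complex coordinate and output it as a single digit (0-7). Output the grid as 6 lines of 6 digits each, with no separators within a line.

Answer: 112334
123347
133577
147777
467777
147777

Derivation:
(row=0, col=0): c = -1.9900 + 1.1800i → escape time 1
(row=0, col=1): c = -1.6300 + 1.1800i → escape time 1
(row=0, col=2): c = -1.2700 + 1.1800i → escape time 2
(row=0, col=3): c = -0.9100 + 1.1800i → escape time 3
(row=0, col=4): c = -0.5500 + 1.1800i → escape time 3
(row=0, col=5): c = -0.1900 + 1.1800i → escape time 4
(row=1, col=0): c = -1.9900 + 0.9020i → escape time 1
(row=1, col=1): c = -1.6300 + 0.9020i → escape time 2
(row=1, col=2): c = -1.2700 + 0.9020i → escape time 3
(row=1, col=3): c = -0.9100 + 0.9020i → escape time 3
(row=1, col=4): c = -0.5500 + 0.9020i → escape time 4
(row=1, col=5): c = -0.1900 + 0.9020i → escape time 7
(row=2, col=0): c = -1.9900 + 0.6240i → escape time 1
(row=2, col=1): c = -1.6300 + 0.6240i → escape time 3
(row=2, col=2): c = -1.2700 + 0.6240i → escape time 3
(row=2, col=3): c = -0.9100 + 0.6240i → escape time 5
(row=2, col=4): c = -0.5500 + 0.6240i → escape time 7
(row=2, col=5): c = -0.1900 + 0.6240i → escape time 7
(row=3, col=0): c = -1.9900 + 0.3460i → escape time 1
(row=3, col=1): c = -1.6300 + 0.3460i → escape time 4
(row=3, col=2): c = -1.2700 + 0.3460i → escape time 7
(row=3, col=3): c = -0.9100 + 0.3460i → escape time 7
(row=3, col=4): c = -0.5500 + 0.3460i → escape time 7
(row=3, col=5): c = -0.1900 + 0.3460i → escape time 7
(row=4, col=0): c = -1.9900 + 0.0680i → escape time 4
(row=4, col=1): c = -1.6300 + 0.0680i → escape time 6
(row=4, col=2): c = -1.2700 + 0.0680i → escape time 7
(row=4, col=3): c = -0.9100 + 0.0680i → escape time 7
(row=4, col=4): c = -0.5500 + 0.0680i → escape time 7
(row=4, col=5): c = -0.1900 + 0.0680i → escape time 7
(row=5, col=0): c = -1.9900 + -0.2100i → escape time 1
(row=5, col=1): c = -1.6300 + -0.2100i → escape time 4
(row=5, col=2): c = -1.2700 + -0.2100i → escape time 7
(row=5, col=3): c = -0.9100 + -0.2100i → escape time 7
(row=5, col=4): c = -0.5500 + -0.2100i → escape time 7
(row=5, col=5): c = -0.1900 + -0.2100i → escape time 7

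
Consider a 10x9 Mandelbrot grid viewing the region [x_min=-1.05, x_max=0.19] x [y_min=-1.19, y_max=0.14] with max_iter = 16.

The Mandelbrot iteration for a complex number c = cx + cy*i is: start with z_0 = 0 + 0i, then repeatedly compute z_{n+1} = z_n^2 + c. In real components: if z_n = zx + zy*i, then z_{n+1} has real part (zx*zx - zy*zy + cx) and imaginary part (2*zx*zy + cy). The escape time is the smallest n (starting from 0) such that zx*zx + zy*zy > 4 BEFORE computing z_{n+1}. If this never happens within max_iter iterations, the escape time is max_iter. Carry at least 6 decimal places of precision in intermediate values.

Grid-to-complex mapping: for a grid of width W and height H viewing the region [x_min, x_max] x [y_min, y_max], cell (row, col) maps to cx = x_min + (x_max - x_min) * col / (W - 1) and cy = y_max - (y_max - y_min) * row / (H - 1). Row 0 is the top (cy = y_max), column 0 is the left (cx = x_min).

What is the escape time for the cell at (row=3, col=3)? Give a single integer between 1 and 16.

Answer: 16

Derivation:
z_0 = 0 + 0i, c = -0.6367 + -0.3588i
Iter 1: z = -0.6367 + -0.3588i, |z|^2 = 0.5340
Iter 2: z = -0.3600 + 0.0981i, |z|^2 = 0.1392
Iter 3: z = -0.5167 + -0.4294i, |z|^2 = 0.4513
Iter 4: z = -0.5541 + 0.0849i, |z|^2 = 0.3142
Iter 5: z = -0.3369 + -0.4529i, |z|^2 = 0.3186
Iter 6: z = -0.7282 + -0.0536i, |z|^2 = 0.5332
Iter 7: z = -0.1092 + -0.2806i, |z|^2 = 0.0907
Iter 8: z = -0.7035 + -0.2975i, |z|^2 = 0.5834
Iter 9: z = -0.2302 + 0.0598i, |z|^2 = 0.0566
Iter 10: z = -0.5872 + -0.3863i, |z|^2 = 0.4940
Iter 11: z = -0.4410 + 0.0949i, |z|^2 = 0.2035
Iter 12: z = -0.4512 + -0.4425i, |z|^2 = 0.3993
Iter 13: z = -0.6289 + 0.0405i, |z|^2 = 0.3972
Iter 14: z = -0.2428 + -0.4097i, |z|^2 = 0.2268
Iter 15: z = -0.7456 + -0.1598i, |z|^2 = 0.5814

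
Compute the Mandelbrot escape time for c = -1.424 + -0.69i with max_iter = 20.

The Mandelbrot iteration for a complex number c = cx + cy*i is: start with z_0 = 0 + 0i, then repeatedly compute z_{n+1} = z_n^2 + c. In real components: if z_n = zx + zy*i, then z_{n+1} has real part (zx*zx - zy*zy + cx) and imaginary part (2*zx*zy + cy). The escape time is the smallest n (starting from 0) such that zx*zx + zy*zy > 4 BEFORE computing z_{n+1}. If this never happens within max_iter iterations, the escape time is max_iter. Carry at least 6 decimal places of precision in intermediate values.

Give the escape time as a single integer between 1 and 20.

z_0 = 0 + 0i, c = -1.4240 + -0.6900i
Iter 1: z = -1.4240 + -0.6900i, |z|^2 = 2.5039
Iter 2: z = 0.1277 + 1.2751i, |z|^2 = 1.6422
Iter 3: z = -3.0336 + -0.3644i, |z|^2 = 9.3357
Escaped at iteration 3

Answer: 3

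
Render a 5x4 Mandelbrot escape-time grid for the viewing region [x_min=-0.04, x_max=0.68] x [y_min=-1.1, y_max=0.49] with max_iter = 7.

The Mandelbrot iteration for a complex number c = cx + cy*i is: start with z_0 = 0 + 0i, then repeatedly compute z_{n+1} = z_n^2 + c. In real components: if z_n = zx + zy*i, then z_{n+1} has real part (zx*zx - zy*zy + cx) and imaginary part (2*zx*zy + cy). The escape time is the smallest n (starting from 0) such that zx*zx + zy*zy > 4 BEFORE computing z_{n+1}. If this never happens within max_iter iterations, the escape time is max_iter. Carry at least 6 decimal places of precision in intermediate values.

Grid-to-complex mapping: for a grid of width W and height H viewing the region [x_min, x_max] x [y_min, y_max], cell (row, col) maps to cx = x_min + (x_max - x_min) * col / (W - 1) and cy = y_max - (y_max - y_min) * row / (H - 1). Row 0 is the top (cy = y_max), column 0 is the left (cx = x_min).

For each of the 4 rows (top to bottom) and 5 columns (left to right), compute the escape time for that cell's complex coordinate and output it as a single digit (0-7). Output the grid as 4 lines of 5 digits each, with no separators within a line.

Answer: 77753
77754
77753
54322

Derivation:
(row=0, col=0): c = -0.0400 + 0.4900i → escape time 7
(row=0, col=1): c = 0.1400 + 0.4900i → escape time 7
(row=0, col=2): c = 0.3200 + 0.4900i → escape time 7
(row=0, col=3): c = 0.5000 + 0.4900i → escape time 5
(row=0, col=4): c = 0.6800 + 0.4900i → escape time 3
(row=1, col=0): c = -0.0400 + -0.0400i → escape time 7
(row=1, col=1): c = 0.1400 + -0.0400i → escape time 7
(row=1, col=2): c = 0.3200 + -0.0400i → escape time 7
(row=1, col=3): c = 0.5000 + -0.0400i → escape time 5
(row=1, col=4): c = 0.6800 + -0.0400i → escape time 4
(row=2, col=0): c = -0.0400 + -0.5700i → escape time 7
(row=2, col=1): c = 0.1400 + -0.5700i → escape time 7
(row=2, col=2): c = 0.3200 + -0.5700i → escape time 7
(row=2, col=3): c = 0.5000 + -0.5700i → escape time 5
(row=2, col=4): c = 0.6800 + -0.5700i → escape time 3
(row=3, col=0): c = -0.0400 + -1.1000i → escape time 5
(row=3, col=1): c = 0.1400 + -1.1000i → escape time 4
(row=3, col=2): c = 0.3200 + -1.1000i → escape time 3
(row=3, col=3): c = 0.5000 + -1.1000i → escape time 2
(row=3, col=4): c = 0.6800 + -1.1000i → escape time 2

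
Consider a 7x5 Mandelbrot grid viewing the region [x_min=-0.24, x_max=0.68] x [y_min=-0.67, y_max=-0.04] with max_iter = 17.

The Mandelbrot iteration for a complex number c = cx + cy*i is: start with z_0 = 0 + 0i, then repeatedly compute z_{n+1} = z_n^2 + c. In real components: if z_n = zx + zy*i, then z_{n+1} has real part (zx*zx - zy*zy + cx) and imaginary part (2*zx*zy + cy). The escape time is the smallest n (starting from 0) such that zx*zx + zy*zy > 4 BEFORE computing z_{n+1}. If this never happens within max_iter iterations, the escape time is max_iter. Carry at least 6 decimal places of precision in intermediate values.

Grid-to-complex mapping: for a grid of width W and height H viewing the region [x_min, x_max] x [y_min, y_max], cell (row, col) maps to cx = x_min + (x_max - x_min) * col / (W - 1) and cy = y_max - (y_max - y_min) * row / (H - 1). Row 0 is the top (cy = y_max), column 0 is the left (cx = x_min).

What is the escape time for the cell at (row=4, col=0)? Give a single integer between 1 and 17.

z_0 = 0 + 0i, c = -0.2400 + -0.6700i
Iter 1: z = -0.2400 + -0.6700i, |z|^2 = 0.5065
Iter 2: z = -0.6313 + -0.3484i, |z|^2 = 0.5199
Iter 3: z = 0.0372 + -0.2301i, |z|^2 = 0.0543
Iter 4: z = -0.2916 + -0.6871i, |z|^2 = 0.5571
Iter 5: z = -0.6271 + -0.2693i, |z|^2 = 0.4658
Iter 6: z = 0.0807 + -0.3322i, |z|^2 = 0.1169
Iter 7: z = -0.3439 + -0.7236i, |z|^2 = 0.6419
Iter 8: z = -0.6454 + -0.1724i, |z|^2 = 0.4462
Iter 9: z = 0.1468 + -0.4475i, |z|^2 = 0.2218
Iter 10: z = -0.4187 + -0.8014i, |z|^2 = 0.8176
Iter 11: z = -0.7070 + 0.0011i, |z|^2 = 0.4998
Iter 12: z = 0.2598 + -0.6716i, |z|^2 = 0.5185
Iter 13: z = -0.6236 + -1.0190i, |z|^2 = 1.4271
Iter 14: z = -0.8894 + 0.6008i, |z|^2 = 1.1520
Iter 15: z = 0.1902 + -1.7387i, |z|^2 = 3.0592
Iter 16: z = -3.2269 + -1.3313i, |z|^2 = 12.1851
Escaped at iteration 16

Answer: 16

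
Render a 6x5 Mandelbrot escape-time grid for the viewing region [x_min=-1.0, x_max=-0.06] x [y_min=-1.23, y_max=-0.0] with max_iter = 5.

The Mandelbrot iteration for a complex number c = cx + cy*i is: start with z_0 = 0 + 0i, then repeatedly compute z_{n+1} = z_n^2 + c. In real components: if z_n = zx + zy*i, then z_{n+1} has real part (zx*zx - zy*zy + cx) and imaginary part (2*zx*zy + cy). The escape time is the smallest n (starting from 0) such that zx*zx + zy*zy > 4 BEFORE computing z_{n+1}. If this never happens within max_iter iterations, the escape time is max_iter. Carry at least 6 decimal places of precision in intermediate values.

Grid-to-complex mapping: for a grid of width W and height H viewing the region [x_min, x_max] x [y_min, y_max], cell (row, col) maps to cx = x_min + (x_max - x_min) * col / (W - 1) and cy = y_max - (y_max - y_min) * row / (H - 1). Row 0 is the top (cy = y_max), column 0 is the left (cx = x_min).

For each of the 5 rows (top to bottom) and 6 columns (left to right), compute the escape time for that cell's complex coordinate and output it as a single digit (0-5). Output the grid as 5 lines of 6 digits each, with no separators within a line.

Answer: 555555
555555
455555
334555
333333

Derivation:
(row=0, col=0): c = -1.0000 + -0.0000i → escape time 5
(row=0, col=1): c = -0.8120 + -0.0000i → escape time 5
(row=0, col=2): c = -0.6240 + -0.0000i → escape time 5
(row=0, col=3): c = -0.4360 + -0.0000i → escape time 5
(row=0, col=4): c = -0.2480 + -0.0000i → escape time 5
(row=0, col=5): c = -0.0600 + -0.0000i → escape time 5
(row=1, col=0): c = -1.0000 + -0.3075i → escape time 5
(row=1, col=1): c = -0.8120 + -0.3075i → escape time 5
(row=1, col=2): c = -0.6240 + -0.3075i → escape time 5
(row=1, col=3): c = -0.4360 + -0.3075i → escape time 5
(row=1, col=4): c = -0.2480 + -0.3075i → escape time 5
(row=1, col=5): c = -0.0600 + -0.3075i → escape time 5
(row=2, col=0): c = -1.0000 + -0.6150i → escape time 4
(row=2, col=1): c = -0.8120 + -0.6150i → escape time 5
(row=2, col=2): c = -0.6240 + -0.6150i → escape time 5
(row=2, col=3): c = -0.4360 + -0.6150i → escape time 5
(row=2, col=4): c = -0.2480 + -0.6150i → escape time 5
(row=2, col=5): c = -0.0600 + -0.6150i → escape time 5
(row=3, col=0): c = -1.0000 + -0.9225i → escape time 3
(row=3, col=1): c = -0.8120 + -0.9225i → escape time 3
(row=3, col=2): c = -0.6240 + -0.9225i → escape time 4
(row=3, col=3): c = -0.4360 + -0.9225i → escape time 5
(row=3, col=4): c = -0.2480 + -0.9225i → escape time 5
(row=3, col=5): c = -0.0600 + -0.9225i → escape time 5
(row=4, col=0): c = -1.0000 + -1.2300i → escape time 3
(row=4, col=1): c = -0.8120 + -1.2300i → escape time 3
(row=4, col=2): c = -0.6240 + -1.2300i → escape time 3
(row=4, col=3): c = -0.4360 + -1.2300i → escape time 3
(row=4, col=4): c = -0.2480 + -1.2300i → escape time 3
(row=4, col=5): c = -0.0600 + -1.2300i → escape time 3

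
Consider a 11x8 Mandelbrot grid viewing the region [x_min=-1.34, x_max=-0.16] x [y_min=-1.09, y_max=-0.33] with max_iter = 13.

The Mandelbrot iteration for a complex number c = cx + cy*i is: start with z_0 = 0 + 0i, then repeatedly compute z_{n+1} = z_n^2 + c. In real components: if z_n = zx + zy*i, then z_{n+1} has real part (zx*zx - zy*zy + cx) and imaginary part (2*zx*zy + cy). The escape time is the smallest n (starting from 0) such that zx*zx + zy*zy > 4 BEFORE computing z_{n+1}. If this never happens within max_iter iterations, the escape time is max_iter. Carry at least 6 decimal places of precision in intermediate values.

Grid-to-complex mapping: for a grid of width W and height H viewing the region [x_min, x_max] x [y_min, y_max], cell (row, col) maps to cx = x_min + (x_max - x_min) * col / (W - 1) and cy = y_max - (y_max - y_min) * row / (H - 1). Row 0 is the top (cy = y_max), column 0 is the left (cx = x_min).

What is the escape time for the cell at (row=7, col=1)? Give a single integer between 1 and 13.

Answer: 3

Derivation:
z_0 = 0 + 0i, c = -1.2220 + -1.0900i
Iter 1: z = -1.2220 + -1.0900i, |z|^2 = 2.6814
Iter 2: z = -0.9168 + 1.5740i, |z|^2 = 3.3179
Iter 3: z = -2.8588 + -3.9761i, |z|^2 = 23.9818
Escaped at iteration 3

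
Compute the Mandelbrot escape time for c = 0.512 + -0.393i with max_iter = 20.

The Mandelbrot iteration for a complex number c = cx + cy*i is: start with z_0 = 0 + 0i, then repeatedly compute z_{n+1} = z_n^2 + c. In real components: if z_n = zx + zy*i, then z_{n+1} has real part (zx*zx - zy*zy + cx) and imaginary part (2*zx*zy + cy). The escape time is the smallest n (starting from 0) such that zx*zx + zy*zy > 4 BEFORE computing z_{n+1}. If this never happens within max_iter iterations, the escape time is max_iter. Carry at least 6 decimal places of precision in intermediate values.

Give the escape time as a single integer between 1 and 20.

Answer: 5

Derivation:
z_0 = 0 + 0i, c = 0.5120 + -0.3930i
Iter 1: z = 0.5120 + -0.3930i, |z|^2 = 0.4166
Iter 2: z = 0.6197 + -0.7954i, |z|^2 = 1.0167
Iter 3: z = 0.2633 + -1.3789i, |z|^2 = 1.9706
Iter 4: z = -1.3199 + -1.1191i, |z|^2 = 2.9946
Iter 5: z = 1.0017 + 2.5613i, |z|^2 = 7.5635
Escaped at iteration 5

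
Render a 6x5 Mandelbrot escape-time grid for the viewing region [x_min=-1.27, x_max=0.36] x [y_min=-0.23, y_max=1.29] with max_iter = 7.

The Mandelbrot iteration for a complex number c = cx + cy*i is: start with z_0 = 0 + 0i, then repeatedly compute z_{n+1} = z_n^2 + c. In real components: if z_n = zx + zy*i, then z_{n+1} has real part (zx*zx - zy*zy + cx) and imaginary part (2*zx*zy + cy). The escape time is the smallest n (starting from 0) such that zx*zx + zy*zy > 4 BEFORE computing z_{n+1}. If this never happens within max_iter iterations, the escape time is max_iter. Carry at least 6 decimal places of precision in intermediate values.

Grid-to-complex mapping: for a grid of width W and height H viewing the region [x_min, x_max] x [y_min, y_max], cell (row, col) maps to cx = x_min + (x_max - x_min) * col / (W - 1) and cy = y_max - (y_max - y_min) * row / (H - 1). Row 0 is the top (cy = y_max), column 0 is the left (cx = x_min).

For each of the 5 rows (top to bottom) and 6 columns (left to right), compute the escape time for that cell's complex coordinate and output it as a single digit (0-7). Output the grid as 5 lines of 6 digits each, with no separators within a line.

(row=0, col=0): c = -1.2700 + 1.2900i → escape time 2
(row=0, col=1): c = -0.9440 + 1.2900i → escape time 2
(row=0, col=2): c = -0.6180 + 1.2900i → escape time 3
(row=0, col=3): c = -0.2920 + 1.2900i → escape time 3
(row=0, col=4): c = 0.0340 + 1.2900i → escape time 2
(row=0, col=5): c = 0.3600 + 1.2900i → escape time 2
(row=1, col=0): c = -1.2700 + 0.9100i → escape time 3
(row=1, col=1): c = -0.9440 + 0.9100i → escape time 3
(row=1, col=2): c = -0.6180 + 0.9100i → escape time 4
(row=1, col=3): c = -0.2920 + 0.9100i → escape time 6
(row=1, col=4): c = 0.0340 + 0.9100i → escape time 6
(row=1, col=5): c = 0.3600 + 0.9100i → escape time 4
(row=2, col=0): c = -1.2700 + 0.5300i → escape time 4
(row=2, col=1): c = -0.9440 + 0.5300i → escape time 5
(row=2, col=2): c = -0.6180 + 0.5300i → escape time 7
(row=2, col=3): c = -0.2920 + 0.5300i → escape time 7
(row=2, col=4): c = 0.0340 + 0.5300i → escape time 7
(row=2, col=5): c = 0.3600 + 0.5300i → escape time 7
(row=3, col=0): c = -1.2700 + 0.1500i → escape time 7
(row=3, col=1): c = -0.9440 + 0.1500i → escape time 7
(row=3, col=2): c = -0.6180 + 0.1500i → escape time 7
(row=3, col=3): c = -0.2920 + 0.1500i → escape time 7
(row=3, col=4): c = 0.0340 + 0.1500i → escape time 7
(row=3, col=5): c = 0.3600 + 0.1500i → escape time 7
(row=4, col=0): c = -1.2700 + -0.2300i → escape time 7
(row=4, col=1): c = -0.9440 + -0.2300i → escape time 7
(row=4, col=2): c = -0.6180 + -0.2300i → escape time 7
(row=4, col=3): c = -0.2920 + -0.2300i → escape time 7
(row=4, col=4): c = 0.0340 + -0.2300i → escape time 7
(row=4, col=5): c = 0.3600 + -0.2300i → escape time 7

Answer: 223322
334664
457777
777777
777777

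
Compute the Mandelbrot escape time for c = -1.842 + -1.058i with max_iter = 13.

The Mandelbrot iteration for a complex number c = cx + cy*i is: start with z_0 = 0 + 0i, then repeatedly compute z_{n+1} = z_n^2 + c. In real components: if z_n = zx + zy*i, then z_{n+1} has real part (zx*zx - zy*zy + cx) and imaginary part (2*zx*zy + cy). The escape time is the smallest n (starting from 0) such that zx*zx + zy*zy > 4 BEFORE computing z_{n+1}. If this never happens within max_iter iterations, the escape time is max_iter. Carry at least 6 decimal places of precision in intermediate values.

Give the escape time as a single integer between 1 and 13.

Answer: 1

Derivation:
z_0 = 0 + 0i, c = -1.8420 + -1.0580i
Iter 1: z = -1.8420 + -1.0580i, |z|^2 = 4.5123
Escaped at iteration 1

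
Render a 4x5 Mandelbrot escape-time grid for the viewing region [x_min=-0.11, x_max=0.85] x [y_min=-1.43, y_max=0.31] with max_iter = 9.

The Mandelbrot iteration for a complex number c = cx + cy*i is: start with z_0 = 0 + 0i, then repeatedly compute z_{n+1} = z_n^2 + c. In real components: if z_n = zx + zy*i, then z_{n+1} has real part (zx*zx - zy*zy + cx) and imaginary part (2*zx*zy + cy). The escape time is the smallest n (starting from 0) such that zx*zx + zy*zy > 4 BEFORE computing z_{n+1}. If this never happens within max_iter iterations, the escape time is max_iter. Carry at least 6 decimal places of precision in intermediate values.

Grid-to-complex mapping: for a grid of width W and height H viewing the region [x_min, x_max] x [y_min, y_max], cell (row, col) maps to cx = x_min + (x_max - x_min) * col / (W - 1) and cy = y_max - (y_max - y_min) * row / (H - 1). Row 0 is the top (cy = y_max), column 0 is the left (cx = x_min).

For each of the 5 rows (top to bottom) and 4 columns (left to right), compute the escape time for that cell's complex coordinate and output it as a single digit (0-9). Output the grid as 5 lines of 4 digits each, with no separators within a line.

Answer: 9953
9953
9943
9422
2222

Derivation:
(row=0, col=0): c = -0.1100 + 0.3100i → escape time 9
(row=0, col=1): c = 0.2100 + 0.3100i → escape time 9
(row=0, col=2): c = 0.5300 + 0.3100i → escape time 5
(row=0, col=3): c = 0.8500 + 0.3100i → escape time 3
(row=1, col=0): c = -0.1100 + -0.1250i → escape time 9
(row=1, col=1): c = 0.2100 + -0.1250i → escape time 9
(row=1, col=2): c = 0.5300 + -0.1250i → escape time 5
(row=1, col=3): c = 0.8500 + -0.1250i → escape time 3
(row=2, col=0): c = -0.1100 + -0.5600i → escape time 9
(row=2, col=1): c = 0.2100 + -0.5600i → escape time 9
(row=2, col=2): c = 0.5300 + -0.5600i → escape time 4
(row=2, col=3): c = 0.8500 + -0.5600i → escape time 3
(row=3, col=0): c = -0.1100 + -0.9950i → escape time 9
(row=3, col=1): c = 0.2100 + -0.9950i → escape time 4
(row=3, col=2): c = 0.5300 + -0.9950i → escape time 2
(row=3, col=3): c = 0.8500 + -0.9950i → escape time 2
(row=4, col=0): c = -0.1100 + -1.4300i → escape time 2
(row=4, col=1): c = 0.2100 + -1.4300i → escape time 2
(row=4, col=2): c = 0.5300 + -1.4300i → escape time 2
(row=4, col=3): c = 0.8500 + -1.4300i → escape time 2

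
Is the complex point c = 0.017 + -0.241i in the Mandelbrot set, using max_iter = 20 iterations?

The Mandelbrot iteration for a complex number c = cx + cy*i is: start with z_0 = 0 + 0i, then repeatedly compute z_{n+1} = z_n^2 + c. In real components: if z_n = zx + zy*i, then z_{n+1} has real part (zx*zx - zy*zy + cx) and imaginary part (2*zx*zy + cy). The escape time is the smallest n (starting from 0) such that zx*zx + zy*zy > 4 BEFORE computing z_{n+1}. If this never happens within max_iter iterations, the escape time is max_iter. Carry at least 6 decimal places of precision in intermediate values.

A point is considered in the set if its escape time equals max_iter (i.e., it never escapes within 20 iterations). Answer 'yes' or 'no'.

Answer: yes

Derivation:
z_0 = 0 + 0i, c = 0.0170 + -0.2410i
Iter 1: z = 0.0170 + -0.2410i, |z|^2 = 0.0584
Iter 2: z = -0.0408 + -0.2492i, |z|^2 = 0.0638
Iter 3: z = -0.0434 + -0.2207i, |z|^2 = 0.0506
Iter 4: z = -0.0298 + -0.2218i, |z|^2 = 0.0501
Iter 5: z = -0.0313 + -0.2278i, |z|^2 = 0.0529
Iter 6: z = -0.0339 + -0.2267i, |z|^2 = 0.0526
Iter 7: z = -0.0333 + -0.2256i, |z|^2 = 0.0520
Iter 8: z = -0.0328 + -0.2260i, |z|^2 = 0.0521
Iter 9: z = -0.0330 + -0.2262i, |z|^2 = 0.0522
Iter 10: z = -0.0331 + -0.2261i, |z|^2 = 0.0522
Iter 11: z = -0.0330 + -0.2260i, |z|^2 = 0.0522
Iter 12: z = -0.0330 + -0.2261i, |z|^2 = 0.0522
Iter 13: z = -0.0330 + -0.2261i, |z|^2 = 0.0522
Iter 14: z = -0.0330 + -0.2261i, |z|^2 = 0.0522
Iter 15: z = -0.0330 + -0.2261i, |z|^2 = 0.0522
Iter 16: z = -0.0330 + -0.2261i, |z|^2 = 0.0522
Iter 17: z = -0.0330 + -0.2261i, |z|^2 = 0.0522
Iter 18: z = -0.0330 + -0.2261i, |z|^2 = 0.0522
Iter 19: z = -0.0330 + -0.2261i, |z|^2 = 0.0522
Did not escape in 20 iterations → in set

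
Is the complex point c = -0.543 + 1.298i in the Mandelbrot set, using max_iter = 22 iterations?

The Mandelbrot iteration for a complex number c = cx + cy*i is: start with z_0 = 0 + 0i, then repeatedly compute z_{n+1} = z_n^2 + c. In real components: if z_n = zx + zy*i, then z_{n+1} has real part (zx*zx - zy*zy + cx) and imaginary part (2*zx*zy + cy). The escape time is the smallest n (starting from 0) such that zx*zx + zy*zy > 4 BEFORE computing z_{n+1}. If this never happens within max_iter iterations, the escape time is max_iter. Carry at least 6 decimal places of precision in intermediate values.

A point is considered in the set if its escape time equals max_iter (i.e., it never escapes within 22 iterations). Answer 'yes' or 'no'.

z_0 = 0 + 0i, c = -0.5430 + 1.2980i
Iter 1: z = -0.5430 + 1.2980i, |z|^2 = 1.9797
Iter 2: z = -1.9330 + -0.1116i, |z|^2 = 3.7488
Iter 3: z = 3.1809 + 1.7295i, |z|^2 = 13.1092
Escaped at iteration 3

Answer: no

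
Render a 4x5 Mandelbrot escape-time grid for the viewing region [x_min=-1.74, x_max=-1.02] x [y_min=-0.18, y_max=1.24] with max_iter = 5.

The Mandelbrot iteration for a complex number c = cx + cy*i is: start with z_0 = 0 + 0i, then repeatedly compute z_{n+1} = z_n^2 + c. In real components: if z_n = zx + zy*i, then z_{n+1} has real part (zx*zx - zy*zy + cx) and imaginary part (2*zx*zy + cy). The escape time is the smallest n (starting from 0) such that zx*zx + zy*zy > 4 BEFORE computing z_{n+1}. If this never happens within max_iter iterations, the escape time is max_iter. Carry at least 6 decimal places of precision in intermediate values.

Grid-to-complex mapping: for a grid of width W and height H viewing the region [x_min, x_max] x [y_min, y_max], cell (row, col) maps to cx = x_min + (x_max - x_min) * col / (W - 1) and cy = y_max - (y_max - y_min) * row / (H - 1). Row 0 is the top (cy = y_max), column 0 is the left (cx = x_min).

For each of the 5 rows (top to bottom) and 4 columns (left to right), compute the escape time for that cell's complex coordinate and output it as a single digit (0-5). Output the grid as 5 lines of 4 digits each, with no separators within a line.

Answer: 1223
2333
3345
4555
4555

Derivation:
(row=0, col=0): c = -1.7400 + 1.2400i → escape time 1
(row=0, col=1): c = -1.5000 + 1.2400i → escape time 2
(row=0, col=2): c = -1.2600 + 1.2400i → escape time 2
(row=0, col=3): c = -1.0200 + 1.2400i → escape time 3
(row=1, col=0): c = -1.7400 + 0.8850i → escape time 2
(row=1, col=1): c = -1.5000 + 0.8850i → escape time 3
(row=1, col=2): c = -1.2600 + 0.8850i → escape time 3
(row=1, col=3): c = -1.0200 + 0.8850i → escape time 3
(row=2, col=0): c = -1.7400 + 0.5300i → escape time 3
(row=2, col=1): c = -1.5000 + 0.5300i → escape time 3
(row=2, col=2): c = -1.2600 + 0.5300i → escape time 4
(row=2, col=3): c = -1.0200 + 0.5300i → escape time 5
(row=3, col=0): c = -1.7400 + 0.1750i → escape time 4
(row=3, col=1): c = -1.5000 + 0.1750i → escape time 5
(row=3, col=2): c = -1.2600 + 0.1750i → escape time 5
(row=3, col=3): c = -1.0200 + 0.1750i → escape time 5
(row=4, col=0): c = -1.7400 + -0.1800i → escape time 4
(row=4, col=1): c = -1.5000 + -0.1800i → escape time 5
(row=4, col=2): c = -1.2600 + -0.1800i → escape time 5
(row=4, col=3): c = -1.0200 + -0.1800i → escape time 5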